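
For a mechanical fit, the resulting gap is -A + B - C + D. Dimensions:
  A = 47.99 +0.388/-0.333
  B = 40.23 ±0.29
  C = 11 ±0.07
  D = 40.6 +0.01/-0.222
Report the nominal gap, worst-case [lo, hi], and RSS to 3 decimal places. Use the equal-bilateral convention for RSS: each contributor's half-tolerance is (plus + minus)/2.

Stack each dimension's contribution:
  -A: nom -47.990 → Σnom=-47.990; wc +0.333/-0.388 → slack +0.333/-0.388; half-tol=0.361, Σhalf²=0.129960
  +B: nom +40.230 → Σnom=-7.760; wc +0.290/-0.290 → slack +0.623/-0.678; half-tol=0.290, Σhalf²=0.214060
  -C: nom -11.000 → Σnom=-18.760; wc +0.070/-0.070 → slack +0.693/-0.748; half-tol=0.070, Σhalf²=0.218960
  +D: nom +40.600 → Σnom=21.840; wc +0.010/-0.222 → slack +0.703/-0.970; half-tol=0.116, Σhalf²=0.232416
Nominal = 21.840. Worst-case = [21.840 - 0.970, 21.840 + 0.703] = [20.870, 22.543]. RSS = √0.232416 = 0.482.

nominal=21.840 wc=[20.870,22.543] rss=0.482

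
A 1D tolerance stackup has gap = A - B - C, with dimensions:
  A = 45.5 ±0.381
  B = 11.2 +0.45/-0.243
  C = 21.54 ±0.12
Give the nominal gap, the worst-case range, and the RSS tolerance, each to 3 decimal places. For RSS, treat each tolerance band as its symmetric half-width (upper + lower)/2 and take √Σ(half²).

Stack each dimension's contribution:
  +A: nom +45.500 → Σnom=45.500; wc +0.381/-0.381 → slack +0.381/-0.381; half-tol=0.381, Σhalf²=0.145161
  -B: nom -11.200 → Σnom=34.300; wc +0.243/-0.450 → slack +0.624/-0.831; half-tol=0.347, Σhalf²=0.265223
  -C: nom -21.540 → Σnom=12.760; wc +0.120/-0.120 → slack +0.744/-0.951; half-tol=0.120, Σhalf²=0.279623
Nominal = 12.760. Worst-case = [12.760 - 0.951, 12.760 + 0.744] = [11.809, 13.504]. RSS = √0.279623 = 0.529.

nominal=12.760 wc=[11.809,13.504] rss=0.529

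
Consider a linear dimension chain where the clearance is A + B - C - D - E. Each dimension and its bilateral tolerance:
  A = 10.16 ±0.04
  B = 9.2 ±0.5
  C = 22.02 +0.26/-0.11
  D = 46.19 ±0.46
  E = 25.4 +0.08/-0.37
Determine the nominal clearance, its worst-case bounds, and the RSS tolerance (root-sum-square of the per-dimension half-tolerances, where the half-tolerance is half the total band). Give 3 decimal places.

nominal=-74.250 wc=[-75.590,-72.770] rss=0.740

Stack each dimension's contribution:
  +A: nom +10.160 → Σnom=10.160; wc +0.040/-0.040 → slack +0.040/-0.040; half-tol=0.040, Σhalf²=0.001600
  +B: nom +9.200 → Σnom=19.360; wc +0.500/-0.500 → slack +0.540/-0.540; half-tol=0.500, Σhalf²=0.251600
  -C: nom -22.020 → Σnom=-2.660; wc +0.110/-0.260 → slack +0.650/-0.800; half-tol=0.185, Σhalf²=0.285825
  -D: nom -46.190 → Σnom=-48.850; wc +0.460/-0.460 → slack +1.110/-1.260; half-tol=0.460, Σhalf²=0.497425
  -E: nom -25.400 → Σnom=-74.250; wc +0.370/-0.080 → slack +1.480/-1.340; half-tol=0.225, Σhalf²=0.548050
Nominal = -74.250. Worst-case = [-74.250 - 1.340, -74.250 + 1.480] = [-75.590, -72.770]. RSS = √0.548050 = 0.740.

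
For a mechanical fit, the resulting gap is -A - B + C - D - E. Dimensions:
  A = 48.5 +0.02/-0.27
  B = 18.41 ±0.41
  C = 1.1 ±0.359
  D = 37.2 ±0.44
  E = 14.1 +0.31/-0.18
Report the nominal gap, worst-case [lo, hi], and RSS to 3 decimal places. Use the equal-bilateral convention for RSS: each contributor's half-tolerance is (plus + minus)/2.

Stack each dimension's contribution:
  -A: nom -48.500 → Σnom=-48.500; wc +0.270/-0.020 → slack +0.270/-0.020; half-tol=0.145, Σhalf²=0.021025
  -B: nom -18.410 → Σnom=-66.910; wc +0.410/-0.410 → slack +0.680/-0.430; half-tol=0.410, Σhalf²=0.189125
  +C: nom +1.100 → Σnom=-65.810; wc +0.359/-0.359 → slack +1.039/-0.789; half-tol=0.359, Σhalf²=0.318006
  -D: nom -37.200 → Σnom=-103.010; wc +0.440/-0.440 → slack +1.479/-1.229; half-tol=0.440, Σhalf²=0.511606
  -E: nom -14.100 → Σnom=-117.110; wc +0.180/-0.310 → slack +1.659/-1.539; half-tol=0.245, Σhalf²=0.571631
Nominal = -117.110. Worst-case = [-117.110 - 1.539, -117.110 + 1.659] = [-118.649, -115.451]. RSS = √0.571631 = 0.756.

nominal=-117.110 wc=[-118.649,-115.451] rss=0.756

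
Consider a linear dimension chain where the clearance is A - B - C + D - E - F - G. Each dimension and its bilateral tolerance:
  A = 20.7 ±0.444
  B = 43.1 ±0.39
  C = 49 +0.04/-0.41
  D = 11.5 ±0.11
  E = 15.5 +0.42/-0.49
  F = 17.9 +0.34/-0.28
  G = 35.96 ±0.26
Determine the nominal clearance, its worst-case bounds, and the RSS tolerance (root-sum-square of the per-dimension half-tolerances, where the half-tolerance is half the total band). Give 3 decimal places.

Stack each dimension's contribution:
  +A: nom +20.700 → Σnom=20.700; wc +0.444/-0.444 → slack +0.444/-0.444; half-tol=0.444, Σhalf²=0.197136
  -B: nom -43.100 → Σnom=-22.400; wc +0.390/-0.390 → slack +0.834/-0.834; half-tol=0.390, Σhalf²=0.349236
  -C: nom -49.000 → Σnom=-71.400; wc +0.410/-0.040 → slack +1.244/-0.874; half-tol=0.225, Σhalf²=0.399861
  +D: nom +11.500 → Σnom=-59.900; wc +0.110/-0.110 → slack +1.354/-0.984; half-tol=0.110, Σhalf²=0.411961
  -E: nom -15.500 → Σnom=-75.400; wc +0.490/-0.420 → slack +1.844/-1.404; half-tol=0.455, Σhalf²=0.618986
  -F: nom -17.900 → Σnom=-93.300; wc +0.280/-0.340 → slack +2.124/-1.744; half-tol=0.310, Σhalf²=0.715086
  -G: nom -35.960 → Σnom=-129.260; wc +0.260/-0.260 → slack +2.384/-2.004; half-tol=0.260, Σhalf²=0.782686
Nominal = -129.260. Worst-case = [-129.260 - 2.004, -129.260 + 2.384] = [-131.264, -126.876]. RSS = √0.782686 = 0.885.

nominal=-129.260 wc=[-131.264,-126.876] rss=0.885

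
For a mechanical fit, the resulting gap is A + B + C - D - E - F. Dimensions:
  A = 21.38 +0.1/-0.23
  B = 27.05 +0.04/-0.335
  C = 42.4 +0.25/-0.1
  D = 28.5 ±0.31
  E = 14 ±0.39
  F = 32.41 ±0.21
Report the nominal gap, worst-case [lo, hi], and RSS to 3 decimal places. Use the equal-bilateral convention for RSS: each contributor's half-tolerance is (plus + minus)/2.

Stack each dimension's contribution:
  +A: nom +21.380 → Σnom=21.380; wc +0.100/-0.230 → slack +0.100/-0.230; half-tol=0.165, Σhalf²=0.027225
  +B: nom +27.050 → Σnom=48.430; wc +0.040/-0.335 → slack +0.140/-0.565; half-tol=0.188, Σhalf²=0.062381
  +C: nom +42.400 → Σnom=90.830; wc +0.250/-0.100 → slack +0.390/-0.665; half-tol=0.175, Σhalf²=0.093006
  -D: nom -28.500 → Σnom=62.330; wc +0.310/-0.310 → slack +0.700/-0.975; half-tol=0.310, Σhalf²=0.189106
  -E: nom -14.000 → Σnom=48.330; wc +0.390/-0.390 → slack +1.090/-1.365; half-tol=0.390, Σhalf²=0.341206
  -F: nom -32.410 → Σnom=15.920; wc +0.210/-0.210 → slack +1.300/-1.575; half-tol=0.210, Σhalf²=0.385306
Nominal = 15.920. Worst-case = [15.920 - 1.575, 15.920 + 1.300] = [14.345, 17.220]. RSS = √0.385306 = 0.621.

nominal=15.920 wc=[14.345,17.220] rss=0.621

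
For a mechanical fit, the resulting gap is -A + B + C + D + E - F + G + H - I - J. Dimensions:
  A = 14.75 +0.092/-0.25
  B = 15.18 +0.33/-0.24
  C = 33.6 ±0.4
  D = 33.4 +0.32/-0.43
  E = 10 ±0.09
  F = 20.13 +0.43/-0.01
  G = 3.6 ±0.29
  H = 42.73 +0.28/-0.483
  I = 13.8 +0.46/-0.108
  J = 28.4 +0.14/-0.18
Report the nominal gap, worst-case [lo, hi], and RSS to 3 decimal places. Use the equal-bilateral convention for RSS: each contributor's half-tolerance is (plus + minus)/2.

Stack each dimension's contribution:
  -A: nom -14.750 → Σnom=-14.750; wc +0.250/-0.092 → slack +0.250/-0.092; half-tol=0.171, Σhalf²=0.029241
  +B: nom +15.180 → Σnom=0.430; wc +0.330/-0.240 → slack +0.580/-0.332; half-tol=0.285, Σhalf²=0.110466
  +C: nom +33.600 → Σnom=34.030; wc +0.400/-0.400 → slack +0.980/-0.732; half-tol=0.400, Σhalf²=0.270466
  +D: nom +33.400 → Σnom=67.430; wc +0.320/-0.430 → slack +1.300/-1.162; half-tol=0.375, Σhalf²=0.411091
  +E: nom +10.000 → Σnom=77.430; wc +0.090/-0.090 → slack +1.390/-1.252; half-tol=0.090, Σhalf²=0.419191
  -F: nom -20.130 → Σnom=57.300; wc +0.010/-0.430 → slack +1.400/-1.682; half-tol=0.220, Σhalf²=0.467591
  +G: nom +3.600 → Σnom=60.900; wc +0.290/-0.290 → slack +1.690/-1.972; half-tol=0.290, Σhalf²=0.551691
  +H: nom +42.730 → Σnom=103.630; wc +0.280/-0.483 → slack +1.970/-2.455; half-tol=0.382, Σhalf²=0.697233
  -I: nom -13.800 → Σnom=89.830; wc +0.108/-0.460 → slack +2.078/-2.915; half-tol=0.284, Σhalf²=0.777889
  -J: nom -28.400 → Σnom=61.430; wc +0.180/-0.140 → slack +2.258/-3.055; half-tol=0.160, Σhalf²=0.803489
Nominal = 61.430. Worst-case = [61.430 - 3.055, 61.430 + 2.258] = [58.375, 63.688]. RSS = √0.803489 = 0.896.

nominal=61.430 wc=[58.375,63.688] rss=0.896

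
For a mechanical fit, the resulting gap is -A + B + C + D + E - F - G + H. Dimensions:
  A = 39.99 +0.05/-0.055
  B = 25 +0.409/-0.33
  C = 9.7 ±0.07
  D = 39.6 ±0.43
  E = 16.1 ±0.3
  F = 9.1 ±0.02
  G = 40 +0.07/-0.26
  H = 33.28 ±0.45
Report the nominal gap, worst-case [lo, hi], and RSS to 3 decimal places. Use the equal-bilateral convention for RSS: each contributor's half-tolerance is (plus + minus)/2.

Stack each dimension's contribution:
  -A: nom -39.990 → Σnom=-39.990; wc +0.055/-0.050 → slack +0.055/-0.050; half-tol=0.053, Σhalf²=0.002756
  +B: nom +25.000 → Σnom=-14.990; wc +0.409/-0.330 → slack +0.464/-0.380; half-tol=0.369, Σhalf²=0.139286
  +C: nom +9.700 → Σnom=-5.290; wc +0.070/-0.070 → slack +0.534/-0.450; half-tol=0.070, Σhalf²=0.144186
  +D: nom +39.600 → Σnom=34.310; wc +0.430/-0.430 → slack +0.964/-0.880; half-tol=0.430, Σhalf²=0.329086
  +E: nom +16.100 → Σnom=50.410; wc +0.300/-0.300 → slack +1.264/-1.180; half-tol=0.300, Σhalf²=0.419086
  -F: nom -9.100 → Σnom=41.310; wc +0.020/-0.020 → slack +1.284/-1.200; half-tol=0.020, Σhalf²=0.419486
  -G: nom -40.000 → Σnom=1.310; wc +0.260/-0.070 → slack +1.544/-1.270; half-tol=0.165, Σhalf²=0.446711
  +H: nom +33.280 → Σnom=34.590; wc +0.450/-0.450 → slack +1.994/-1.720; half-tol=0.450, Σhalf²=0.649211
Nominal = 34.590. Worst-case = [34.590 - 1.720, 34.590 + 1.994] = [32.870, 36.584]. RSS = √0.649211 = 0.806.

nominal=34.590 wc=[32.870,36.584] rss=0.806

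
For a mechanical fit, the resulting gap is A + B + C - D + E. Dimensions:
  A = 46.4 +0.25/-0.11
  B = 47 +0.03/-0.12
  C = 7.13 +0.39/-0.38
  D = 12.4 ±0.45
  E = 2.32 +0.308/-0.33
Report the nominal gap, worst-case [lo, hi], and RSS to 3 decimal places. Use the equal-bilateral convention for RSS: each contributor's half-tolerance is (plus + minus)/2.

Stack each dimension's contribution:
  +A: nom +46.400 → Σnom=46.400; wc +0.250/-0.110 → slack +0.250/-0.110; half-tol=0.180, Σhalf²=0.032400
  +B: nom +47.000 → Σnom=93.400; wc +0.030/-0.120 → slack +0.280/-0.230; half-tol=0.075, Σhalf²=0.038025
  +C: nom +7.130 → Σnom=100.530; wc +0.390/-0.380 → slack +0.670/-0.610; half-tol=0.385, Σhalf²=0.186250
  -D: nom -12.400 → Σnom=88.130; wc +0.450/-0.450 → slack +1.120/-1.060; half-tol=0.450, Σhalf²=0.388750
  +E: nom +2.320 → Σnom=90.450; wc +0.308/-0.330 → slack +1.428/-1.390; half-tol=0.319, Σhalf²=0.490511
Nominal = 90.450. Worst-case = [90.450 - 1.390, 90.450 + 1.428] = [89.060, 91.878]. RSS = √0.490511 = 0.700.

nominal=90.450 wc=[89.060,91.878] rss=0.700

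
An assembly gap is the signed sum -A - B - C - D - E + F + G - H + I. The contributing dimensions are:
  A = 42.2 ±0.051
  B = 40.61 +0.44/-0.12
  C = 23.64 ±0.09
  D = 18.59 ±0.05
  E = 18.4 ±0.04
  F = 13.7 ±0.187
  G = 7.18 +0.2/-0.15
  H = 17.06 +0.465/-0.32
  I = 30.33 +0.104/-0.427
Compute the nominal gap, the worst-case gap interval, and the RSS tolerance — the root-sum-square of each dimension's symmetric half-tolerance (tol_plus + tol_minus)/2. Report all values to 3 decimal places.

Stack each dimension's contribution:
  -A: nom -42.200 → Σnom=-42.200; wc +0.051/-0.051 → slack +0.051/-0.051; half-tol=0.051, Σhalf²=0.002601
  -B: nom -40.610 → Σnom=-82.810; wc +0.120/-0.440 → slack +0.171/-0.491; half-tol=0.280, Σhalf²=0.081001
  -C: nom -23.640 → Σnom=-106.450; wc +0.090/-0.090 → slack +0.261/-0.581; half-tol=0.090, Σhalf²=0.089101
  -D: nom -18.590 → Σnom=-125.040; wc +0.050/-0.050 → slack +0.311/-0.631; half-tol=0.050, Σhalf²=0.091601
  -E: nom -18.400 → Σnom=-143.440; wc +0.040/-0.040 → slack +0.351/-0.671; half-tol=0.040, Σhalf²=0.093201
  +F: nom +13.700 → Σnom=-129.740; wc +0.187/-0.187 → slack +0.538/-0.858; half-tol=0.187, Σhalf²=0.128170
  +G: nom +7.180 → Σnom=-122.560; wc +0.200/-0.150 → slack +0.738/-1.008; half-tol=0.175, Σhalf²=0.158795
  -H: nom -17.060 → Σnom=-139.620; wc +0.320/-0.465 → slack +1.058/-1.473; half-tol=0.393, Σhalf²=0.312851
  +I: nom +30.330 → Σnom=-109.290; wc +0.104/-0.427 → slack +1.162/-1.900; half-tol=0.266, Σhalf²=0.383342
Nominal = -109.290. Worst-case = [-109.290 - 1.900, -109.290 + 1.162] = [-111.190, -108.128]. RSS = √0.383342 = 0.619.

nominal=-109.290 wc=[-111.190,-108.128] rss=0.619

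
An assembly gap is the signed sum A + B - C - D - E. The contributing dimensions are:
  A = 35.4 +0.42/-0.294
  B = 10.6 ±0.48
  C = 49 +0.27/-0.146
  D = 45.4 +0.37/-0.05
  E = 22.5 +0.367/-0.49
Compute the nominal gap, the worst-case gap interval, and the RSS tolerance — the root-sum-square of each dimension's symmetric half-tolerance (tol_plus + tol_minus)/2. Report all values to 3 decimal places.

nominal=-70.900 wc=[-72.681,-69.314] rss=0.793

Stack each dimension's contribution:
  +A: nom +35.400 → Σnom=35.400; wc +0.420/-0.294 → slack +0.420/-0.294; half-tol=0.357, Σhalf²=0.127449
  +B: nom +10.600 → Σnom=46.000; wc +0.480/-0.480 → slack +0.900/-0.774; half-tol=0.480, Σhalf²=0.357849
  -C: nom -49.000 → Σnom=-3.000; wc +0.146/-0.270 → slack +1.046/-1.044; half-tol=0.208, Σhalf²=0.401113
  -D: nom -45.400 → Σnom=-48.400; wc +0.050/-0.370 → slack +1.096/-1.414; half-tol=0.210, Σhalf²=0.445213
  -E: nom -22.500 → Σnom=-70.900; wc +0.490/-0.367 → slack +1.586/-1.781; half-tol=0.428, Σhalf²=0.628825
Nominal = -70.900. Worst-case = [-70.900 - 1.781, -70.900 + 1.586] = [-72.681, -69.314]. RSS = √0.628825 = 0.793.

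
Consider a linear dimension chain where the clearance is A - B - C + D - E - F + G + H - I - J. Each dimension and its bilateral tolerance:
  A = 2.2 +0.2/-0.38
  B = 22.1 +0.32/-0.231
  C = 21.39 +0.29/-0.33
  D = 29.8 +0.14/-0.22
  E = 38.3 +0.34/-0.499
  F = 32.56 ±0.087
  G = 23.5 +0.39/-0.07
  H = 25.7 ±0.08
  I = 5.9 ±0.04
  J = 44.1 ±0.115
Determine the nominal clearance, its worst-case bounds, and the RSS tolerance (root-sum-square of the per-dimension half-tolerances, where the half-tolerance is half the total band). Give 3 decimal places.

nominal=-83.150 wc=[-85.092,-81.038] rss=0.739

Stack each dimension's contribution:
  +A: nom +2.200 → Σnom=2.200; wc +0.200/-0.380 → slack +0.200/-0.380; half-tol=0.290, Σhalf²=0.084100
  -B: nom -22.100 → Σnom=-19.900; wc +0.231/-0.320 → slack +0.431/-0.700; half-tol=0.276, Σhalf²=0.160000
  -C: nom -21.390 → Σnom=-41.290; wc +0.330/-0.290 → slack +0.761/-0.990; half-tol=0.310, Σhalf²=0.256100
  +D: nom +29.800 → Σnom=-11.490; wc +0.140/-0.220 → slack +0.901/-1.210; half-tol=0.180, Σhalf²=0.288500
  -E: nom -38.300 → Σnom=-49.790; wc +0.499/-0.340 → slack +1.400/-1.550; half-tol=0.419, Σhalf²=0.464480
  -F: nom -32.560 → Σnom=-82.350; wc +0.087/-0.087 → slack +1.487/-1.637; half-tol=0.087, Σhalf²=0.472049
  +G: nom +23.500 → Σnom=-58.850; wc +0.390/-0.070 → slack +1.877/-1.707; half-tol=0.230, Σhalf²=0.524949
  +H: nom +25.700 → Σnom=-33.150; wc +0.080/-0.080 → slack +1.957/-1.787; half-tol=0.080, Σhalf²=0.531349
  -I: nom -5.900 → Σnom=-39.050; wc +0.040/-0.040 → slack +1.997/-1.827; half-tol=0.040, Σhalf²=0.532949
  -J: nom -44.100 → Σnom=-83.150; wc +0.115/-0.115 → slack +2.112/-1.942; half-tol=0.115, Σhalf²=0.546175
Nominal = -83.150. Worst-case = [-83.150 - 1.942, -83.150 + 2.112] = [-85.092, -81.038]. RSS = √0.546175 = 0.739.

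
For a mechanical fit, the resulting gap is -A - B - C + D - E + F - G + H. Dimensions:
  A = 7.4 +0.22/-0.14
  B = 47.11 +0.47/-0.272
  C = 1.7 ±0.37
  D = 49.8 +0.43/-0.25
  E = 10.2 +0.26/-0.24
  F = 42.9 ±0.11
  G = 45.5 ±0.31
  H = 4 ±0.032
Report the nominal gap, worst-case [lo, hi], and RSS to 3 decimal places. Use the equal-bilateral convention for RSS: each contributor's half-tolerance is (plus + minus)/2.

nominal=-15.210 wc=[-17.232,-13.306] rss=0.771

Stack each dimension's contribution:
  -A: nom -7.400 → Σnom=-7.400; wc +0.140/-0.220 → slack +0.140/-0.220; half-tol=0.180, Σhalf²=0.032400
  -B: nom -47.110 → Σnom=-54.510; wc +0.272/-0.470 → slack +0.412/-0.690; half-tol=0.371, Σhalf²=0.170041
  -C: nom -1.700 → Σnom=-56.210; wc +0.370/-0.370 → slack +0.782/-1.060; half-tol=0.370, Σhalf²=0.306941
  +D: nom +49.800 → Σnom=-6.410; wc +0.430/-0.250 → slack +1.212/-1.310; half-tol=0.340, Σhalf²=0.422541
  -E: nom -10.200 → Σnom=-16.610; wc +0.240/-0.260 → slack +1.452/-1.570; half-tol=0.250, Σhalf²=0.485041
  +F: nom +42.900 → Σnom=26.290; wc +0.110/-0.110 → slack +1.562/-1.680; half-tol=0.110, Σhalf²=0.497141
  -G: nom -45.500 → Σnom=-19.210; wc +0.310/-0.310 → slack +1.872/-1.990; half-tol=0.310, Σhalf²=0.593241
  +H: nom +4.000 → Σnom=-15.210; wc +0.032/-0.032 → slack +1.904/-2.022; half-tol=0.032, Σhalf²=0.594265
Nominal = -15.210. Worst-case = [-15.210 - 2.022, -15.210 + 1.904] = [-17.232, -13.306]. RSS = √0.594265 = 0.771.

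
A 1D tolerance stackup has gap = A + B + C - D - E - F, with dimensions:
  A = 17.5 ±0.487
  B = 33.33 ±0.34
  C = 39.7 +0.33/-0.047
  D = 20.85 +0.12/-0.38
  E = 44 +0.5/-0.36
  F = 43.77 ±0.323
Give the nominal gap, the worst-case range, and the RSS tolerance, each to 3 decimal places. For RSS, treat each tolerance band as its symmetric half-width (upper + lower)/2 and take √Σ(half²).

Stack each dimension's contribution:
  +A: nom +17.500 → Σnom=17.500; wc +0.487/-0.487 → slack +0.487/-0.487; half-tol=0.487, Σhalf²=0.237169
  +B: nom +33.330 → Σnom=50.830; wc +0.340/-0.340 → slack +0.827/-0.827; half-tol=0.340, Σhalf²=0.352769
  +C: nom +39.700 → Σnom=90.530; wc +0.330/-0.047 → slack +1.157/-0.874; half-tol=0.189, Σhalf²=0.388301
  -D: nom -20.850 → Σnom=69.680; wc +0.380/-0.120 → slack +1.537/-0.994; half-tol=0.250, Σhalf²=0.450801
  -E: nom -44.000 → Σnom=25.680; wc +0.360/-0.500 → slack +1.897/-1.494; half-tol=0.430, Σhalf²=0.635701
  -F: nom -43.770 → Σnom=-18.090; wc +0.323/-0.323 → slack +2.220/-1.817; half-tol=0.323, Σhalf²=0.740030
Nominal = -18.090. Worst-case = [-18.090 - 1.817, -18.090 + 2.220] = [-19.907, -15.870]. RSS = √0.740030 = 0.860.

nominal=-18.090 wc=[-19.907,-15.870] rss=0.860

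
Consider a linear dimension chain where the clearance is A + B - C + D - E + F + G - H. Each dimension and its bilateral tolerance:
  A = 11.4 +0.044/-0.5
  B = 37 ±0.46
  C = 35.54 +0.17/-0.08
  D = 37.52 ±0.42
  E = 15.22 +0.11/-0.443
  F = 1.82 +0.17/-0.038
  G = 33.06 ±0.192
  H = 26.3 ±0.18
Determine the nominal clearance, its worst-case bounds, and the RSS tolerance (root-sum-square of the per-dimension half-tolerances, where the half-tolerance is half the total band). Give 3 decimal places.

nominal=43.740 wc=[41.670,45.729] rss=0.796

Stack each dimension's contribution:
  +A: nom +11.400 → Σnom=11.400; wc +0.044/-0.500 → slack +0.044/-0.500; half-tol=0.272, Σhalf²=0.073984
  +B: nom +37.000 → Σnom=48.400; wc +0.460/-0.460 → slack +0.504/-0.960; half-tol=0.460, Σhalf²=0.285584
  -C: nom -35.540 → Σnom=12.860; wc +0.080/-0.170 → slack +0.584/-1.130; half-tol=0.125, Σhalf²=0.301209
  +D: nom +37.520 → Σnom=50.380; wc +0.420/-0.420 → slack +1.004/-1.550; half-tol=0.420, Σhalf²=0.477609
  -E: nom -15.220 → Σnom=35.160; wc +0.443/-0.110 → slack +1.447/-1.660; half-tol=0.277, Σhalf²=0.554061
  +F: nom +1.820 → Σnom=36.980; wc +0.170/-0.038 → slack +1.617/-1.698; half-tol=0.104, Σhalf²=0.564877
  +G: nom +33.060 → Σnom=70.040; wc +0.192/-0.192 → slack +1.809/-1.890; half-tol=0.192, Σhalf²=0.601741
  -H: nom -26.300 → Σnom=43.740; wc +0.180/-0.180 → slack +1.989/-2.070; half-tol=0.180, Σhalf²=0.634141
Nominal = 43.740. Worst-case = [43.740 - 2.070, 43.740 + 1.989] = [41.670, 45.729]. RSS = √0.634141 = 0.796.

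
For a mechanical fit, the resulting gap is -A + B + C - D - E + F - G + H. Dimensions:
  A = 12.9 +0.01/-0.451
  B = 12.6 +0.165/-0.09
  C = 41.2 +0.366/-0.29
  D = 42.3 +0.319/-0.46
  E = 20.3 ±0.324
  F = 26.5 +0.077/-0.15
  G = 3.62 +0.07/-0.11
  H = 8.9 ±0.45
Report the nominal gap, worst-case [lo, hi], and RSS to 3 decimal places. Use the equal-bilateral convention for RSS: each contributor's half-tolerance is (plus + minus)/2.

nominal=10.080 wc=[8.377,12.483] rss=0.811

Stack each dimension's contribution:
  -A: nom -12.900 → Σnom=-12.900; wc +0.451/-0.010 → slack +0.451/-0.010; half-tol=0.231, Σhalf²=0.053130
  +B: nom +12.600 → Σnom=-0.300; wc +0.165/-0.090 → slack +0.616/-0.100; half-tol=0.128, Σhalf²=0.069387
  +C: nom +41.200 → Σnom=40.900; wc +0.366/-0.290 → slack +0.982/-0.390; half-tol=0.328, Σhalf²=0.176970
  -D: nom -42.300 → Σnom=-1.400; wc +0.460/-0.319 → slack +1.442/-0.709; half-tol=0.390, Σhalf²=0.328681
  -E: nom -20.300 → Σnom=-21.700; wc +0.324/-0.324 → slack +1.766/-1.033; half-tol=0.324, Σhalf²=0.433657
  +F: nom +26.500 → Σnom=4.800; wc +0.077/-0.150 → slack +1.843/-1.183; half-tol=0.113, Σhalf²=0.446539
  -G: nom -3.620 → Σnom=1.180; wc +0.110/-0.070 → slack +1.953/-1.253; half-tol=0.090, Σhalf²=0.454639
  +H: nom +8.900 → Σnom=10.080; wc +0.450/-0.450 → slack +2.403/-1.703; half-tol=0.450, Σhalf²=0.657139
Nominal = 10.080. Worst-case = [10.080 - 1.703, 10.080 + 2.403] = [8.377, 12.483]. RSS = √0.657139 = 0.811.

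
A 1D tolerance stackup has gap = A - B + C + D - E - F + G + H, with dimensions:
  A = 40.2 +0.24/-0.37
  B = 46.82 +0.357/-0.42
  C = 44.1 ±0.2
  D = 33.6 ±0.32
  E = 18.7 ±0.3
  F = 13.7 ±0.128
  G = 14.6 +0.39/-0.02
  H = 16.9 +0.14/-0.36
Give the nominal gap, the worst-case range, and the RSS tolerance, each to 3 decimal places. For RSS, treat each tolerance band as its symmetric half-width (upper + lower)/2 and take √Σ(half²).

nominal=70.180 wc=[68.125,72.318] rss=0.773

Stack each dimension's contribution:
  +A: nom +40.200 → Σnom=40.200; wc +0.240/-0.370 → slack +0.240/-0.370; half-tol=0.305, Σhalf²=0.093025
  -B: nom -46.820 → Σnom=-6.620; wc +0.420/-0.357 → slack +0.660/-0.727; half-tol=0.388, Σhalf²=0.243957
  +C: nom +44.100 → Σnom=37.480; wc +0.200/-0.200 → slack +0.860/-0.927; half-tol=0.200, Σhalf²=0.283957
  +D: nom +33.600 → Σnom=71.080; wc +0.320/-0.320 → slack +1.180/-1.247; half-tol=0.320, Σhalf²=0.386357
  -E: nom -18.700 → Σnom=52.380; wc +0.300/-0.300 → slack +1.480/-1.547; half-tol=0.300, Σhalf²=0.476357
  -F: nom -13.700 → Σnom=38.680; wc +0.128/-0.128 → slack +1.608/-1.675; half-tol=0.128, Σhalf²=0.492741
  +G: nom +14.600 → Σnom=53.280; wc +0.390/-0.020 → slack +1.998/-1.695; half-tol=0.205, Σhalf²=0.534766
  +H: nom +16.900 → Σnom=70.180; wc +0.140/-0.360 → slack +2.138/-2.055; half-tol=0.250, Σhalf²=0.597266
Nominal = 70.180. Worst-case = [70.180 - 2.055, 70.180 + 2.138] = [68.125, 72.318]. RSS = √0.597266 = 0.773.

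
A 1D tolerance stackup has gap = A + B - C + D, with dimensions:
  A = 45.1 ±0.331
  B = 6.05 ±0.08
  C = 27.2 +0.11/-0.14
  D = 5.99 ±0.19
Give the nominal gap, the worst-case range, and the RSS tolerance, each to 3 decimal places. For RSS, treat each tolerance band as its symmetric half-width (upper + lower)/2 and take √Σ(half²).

nominal=29.940 wc=[29.229,30.681] rss=0.409

Stack each dimension's contribution:
  +A: nom +45.100 → Σnom=45.100; wc +0.331/-0.331 → slack +0.331/-0.331; half-tol=0.331, Σhalf²=0.109561
  +B: nom +6.050 → Σnom=51.150; wc +0.080/-0.080 → slack +0.411/-0.411; half-tol=0.080, Σhalf²=0.115961
  -C: nom -27.200 → Σnom=23.950; wc +0.140/-0.110 → slack +0.551/-0.521; half-tol=0.125, Σhalf²=0.131586
  +D: nom +5.990 → Σnom=29.940; wc +0.190/-0.190 → slack +0.741/-0.711; half-tol=0.190, Σhalf²=0.167686
Nominal = 29.940. Worst-case = [29.940 - 0.711, 29.940 + 0.741] = [29.229, 30.681]. RSS = √0.167686 = 0.409.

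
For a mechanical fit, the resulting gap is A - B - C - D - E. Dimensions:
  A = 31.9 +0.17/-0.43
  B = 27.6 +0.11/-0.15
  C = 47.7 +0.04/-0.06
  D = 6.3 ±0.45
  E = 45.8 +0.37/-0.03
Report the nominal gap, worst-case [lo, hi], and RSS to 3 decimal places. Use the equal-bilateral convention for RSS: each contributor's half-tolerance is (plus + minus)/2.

nominal=-95.500 wc=[-96.900,-94.640] rss=0.593

Stack each dimension's contribution:
  +A: nom +31.900 → Σnom=31.900; wc +0.170/-0.430 → slack +0.170/-0.430; half-tol=0.300, Σhalf²=0.090000
  -B: nom -27.600 → Σnom=4.300; wc +0.150/-0.110 → slack +0.320/-0.540; half-tol=0.130, Σhalf²=0.106900
  -C: nom -47.700 → Σnom=-43.400; wc +0.060/-0.040 → slack +0.380/-0.580; half-tol=0.050, Σhalf²=0.109400
  -D: nom -6.300 → Σnom=-49.700; wc +0.450/-0.450 → slack +0.830/-1.030; half-tol=0.450, Σhalf²=0.311900
  -E: nom -45.800 → Σnom=-95.500; wc +0.030/-0.370 → slack +0.860/-1.400; half-tol=0.200, Σhalf²=0.351900
Nominal = -95.500. Worst-case = [-95.500 - 1.400, -95.500 + 0.860] = [-96.900, -94.640]. RSS = √0.351900 = 0.593.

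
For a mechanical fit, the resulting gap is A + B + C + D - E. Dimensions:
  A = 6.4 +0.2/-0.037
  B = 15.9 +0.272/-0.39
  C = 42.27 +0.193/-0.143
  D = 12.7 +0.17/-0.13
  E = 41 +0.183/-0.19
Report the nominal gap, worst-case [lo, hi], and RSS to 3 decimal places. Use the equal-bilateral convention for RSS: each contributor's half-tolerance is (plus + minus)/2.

Stack each dimension's contribution:
  +A: nom +6.400 → Σnom=6.400; wc +0.200/-0.037 → slack +0.200/-0.037; half-tol=0.119, Σhalf²=0.014042
  +B: nom +15.900 → Σnom=22.300; wc +0.272/-0.390 → slack +0.472/-0.427; half-tol=0.331, Σhalf²=0.123603
  +C: nom +42.270 → Σnom=64.570; wc +0.193/-0.143 → slack +0.665/-0.570; half-tol=0.168, Σhalf²=0.151827
  +D: nom +12.700 → Σnom=77.270; wc +0.170/-0.130 → slack +0.835/-0.700; half-tol=0.150, Σhalf²=0.174327
  -E: nom -41.000 → Σnom=36.270; wc +0.190/-0.183 → slack +1.025/-0.883; half-tol=0.186, Σhalf²=0.209110
Nominal = 36.270. Worst-case = [36.270 - 0.883, 36.270 + 1.025] = [35.387, 37.295]. RSS = √0.209110 = 0.457.

nominal=36.270 wc=[35.387,37.295] rss=0.457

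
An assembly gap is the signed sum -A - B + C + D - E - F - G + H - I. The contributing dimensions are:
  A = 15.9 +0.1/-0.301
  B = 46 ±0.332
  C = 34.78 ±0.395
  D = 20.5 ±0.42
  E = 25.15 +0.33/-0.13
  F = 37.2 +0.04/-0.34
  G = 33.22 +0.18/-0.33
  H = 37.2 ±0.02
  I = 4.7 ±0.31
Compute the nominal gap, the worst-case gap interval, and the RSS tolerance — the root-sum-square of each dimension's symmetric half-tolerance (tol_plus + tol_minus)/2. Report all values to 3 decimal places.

Stack each dimension's contribution:
  -A: nom -15.900 → Σnom=-15.900; wc +0.301/-0.100 → slack +0.301/-0.100; half-tol=0.201, Σhalf²=0.040200
  -B: nom -46.000 → Σnom=-61.900; wc +0.332/-0.332 → slack +0.633/-0.432; half-tol=0.332, Σhalf²=0.150424
  +C: nom +34.780 → Σnom=-27.120; wc +0.395/-0.395 → slack +1.028/-0.827; half-tol=0.395, Σhalf²=0.306449
  +D: nom +20.500 → Σnom=-6.620; wc +0.420/-0.420 → slack +1.448/-1.247; half-tol=0.420, Σhalf²=0.482849
  -E: nom -25.150 → Σnom=-31.770; wc +0.130/-0.330 → slack +1.578/-1.577; half-tol=0.230, Σhalf²=0.535749
  -F: nom -37.200 → Σnom=-68.970; wc +0.340/-0.040 → slack +1.918/-1.617; half-tol=0.190, Σhalf²=0.571849
  -G: nom -33.220 → Σnom=-102.190; wc +0.330/-0.180 → slack +2.248/-1.797; half-tol=0.255, Σhalf²=0.636874
  +H: nom +37.200 → Σnom=-64.990; wc +0.020/-0.020 → slack +2.268/-1.817; half-tol=0.020, Σhalf²=0.637274
  -I: nom -4.700 → Σnom=-69.690; wc +0.310/-0.310 → slack +2.578/-2.127; half-tol=0.310, Σhalf²=0.733374
Nominal = -69.690. Worst-case = [-69.690 - 2.127, -69.690 + 2.578] = [-71.817, -67.112]. RSS = √0.733374 = 0.856.

nominal=-69.690 wc=[-71.817,-67.112] rss=0.856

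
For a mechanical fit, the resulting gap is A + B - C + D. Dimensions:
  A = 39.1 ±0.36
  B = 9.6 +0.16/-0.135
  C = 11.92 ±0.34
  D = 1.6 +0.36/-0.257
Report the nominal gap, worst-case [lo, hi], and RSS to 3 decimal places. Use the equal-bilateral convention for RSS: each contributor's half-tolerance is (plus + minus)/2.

nominal=38.380 wc=[37.288,39.600] rss=0.602

Stack each dimension's contribution:
  +A: nom +39.100 → Σnom=39.100; wc +0.360/-0.360 → slack +0.360/-0.360; half-tol=0.360, Σhalf²=0.129600
  +B: nom +9.600 → Σnom=48.700; wc +0.160/-0.135 → slack +0.520/-0.495; half-tol=0.148, Σhalf²=0.151356
  -C: nom -11.920 → Σnom=36.780; wc +0.340/-0.340 → slack +0.860/-0.835; half-tol=0.340, Σhalf²=0.266956
  +D: nom +1.600 → Σnom=38.380; wc +0.360/-0.257 → slack +1.220/-1.092; half-tol=0.308, Σhalf²=0.362129
Nominal = 38.380. Worst-case = [38.380 - 1.092, 38.380 + 1.220] = [37.288, 39.600]. RSS = √0.362129 = 0.602.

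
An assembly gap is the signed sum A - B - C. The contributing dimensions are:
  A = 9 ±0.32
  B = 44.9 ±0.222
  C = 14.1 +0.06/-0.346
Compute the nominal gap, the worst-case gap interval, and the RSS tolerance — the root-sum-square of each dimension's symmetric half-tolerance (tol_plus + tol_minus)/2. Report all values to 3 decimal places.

nominal=-50.000 wc=[-50.602,-49.112] rss=0.439

Stack each dimension's contribution:
  +A: nom +9.000 → Σnom=9.000; wc +0.320/-0.320 → slack +0.320/-0.320; half-tol=0.320, Σhalf²=0.102400
  -B: nom -44.900 → Σnom=-35.900; wc +0.222/-0.222 → slack +0.542/-0.542; half-tol=0.222, Σhalf²=0.151684
  -C: nom -14.100 → Σnom=-50.000; wc +0.346/-0.060 → slack +0.888/-0.602; half-tol=0.203, Σhalf²=0.192893
Nominal = -50.000. Worst-case = [-50.000 - 0.602, -50.000 + 0.888] = [-50.602, -49.112]. RSS = √0.192893 = 0.439.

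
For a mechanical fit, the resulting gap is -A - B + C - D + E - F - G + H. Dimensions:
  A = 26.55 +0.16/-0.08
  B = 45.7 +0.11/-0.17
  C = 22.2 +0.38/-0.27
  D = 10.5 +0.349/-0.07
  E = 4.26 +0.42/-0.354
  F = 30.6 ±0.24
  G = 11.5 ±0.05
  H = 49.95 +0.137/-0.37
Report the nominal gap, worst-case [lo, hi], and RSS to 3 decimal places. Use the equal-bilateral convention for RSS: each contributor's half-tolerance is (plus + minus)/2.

Stack each dimension's contribution:
  -A: nom -26.550 → Σnom=-26.550; wc +0.080/-0.160 → slack +0.080/-0.160; half-tol=0.120, Σhalf²=0.014400
  -B: nom -45.700 → Σnom=-72.250; wc +0.170/-0.110 → slack +0.250/-0.270; half-tol=0.140, Σhalf²=0.034000
  +C: nom +22.200 → Σnom=-50.050; wc +0.380/-0.270 → slack +0.630/-0.540; half-tol=0.325, Σhalf²=0.139625
  -D: nom -10.500 → Σnom=-60.550; wc +0.070/-0.349 → slack +0.700/-0.889; half-tol=0.209, Σhalf²=0.183515
  +E: nom +4.260 → Σnom=-56.290; wc +0.420/-0.354 → slack +1.120/-1.243; half-tol=0.387, Σhalf²=0.333284
  -F: nom -30.600 → Σnom=-86.890; wc +0.240/-0.240 → slack +1.360/-1.483; half-tol=0.240, Σhalf²=0.390884
  -G: nom -11.500 → Σnom=-98.390; wc +0.050/-0.050 → slack +1.410/-1.533; half-tol=0.050, Σhalf²=0.393384
  +H: nom +49.950 → Σnom=-48.440; wc +0.137/-0.370 → slack +1.547/-1.903; half-tol=0.254, Σhalf²=0.457647
Nominal = -48.440. Worst-case = [-48.440 - 1.903, -48.440 + 1.547] = [-50.343, -46.893]. RSS = √0.457647 = 0.676.

nominal=-48.440 wc=[-50.343,-46.893] rss=0.676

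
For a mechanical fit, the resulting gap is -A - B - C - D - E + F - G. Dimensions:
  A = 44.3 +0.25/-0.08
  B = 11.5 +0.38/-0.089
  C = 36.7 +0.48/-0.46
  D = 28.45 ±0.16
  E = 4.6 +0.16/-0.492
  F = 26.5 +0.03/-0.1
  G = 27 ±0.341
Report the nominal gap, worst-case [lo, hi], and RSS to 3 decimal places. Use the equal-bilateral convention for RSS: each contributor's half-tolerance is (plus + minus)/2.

Stack each dimension's contribution:
  -A: nom -44.300 → Σnom=-44.300; wc +0.080/-0.250 → slack +0.080/-0.250; half-tol=0.165, Σhalf²=0.027225
  -B: nom -11.500 → Σnom=-55.800; wc +0.089/-0.380 → slack +0.169/-0.630; half-tol=0.234, Σhalf²=0.082215
  -C: nom -36.700 → Σnom=-92.500; wc +0.460/-0.480 → slack +0.629/-1.110; half-tol=0.470, Σhalf²=0.303115
  -D: nom -28.450 → Σnom=-120.950; wc +0.160/-0.160 → slack +0.789/-1.270; half-tol=0.160, Σhalf²=0.328715
  -E: nom -4.600 → Σnom=-125.550; wc +0.492/-0.160 → slack +1.281/-1.430; half-tol=0.326, Σhalf²=0.434991
  +F: nom +26.500 → Σnom=-99.050; wc +0.030/-0.100 → slack +1.311/-1.530; half-tol=0.065, Σhalf²=0.439216
  -G: nom -27.000 → Σnom=-126.050; wc +0.341/-0.341 → slack +1.652/-1.871; half-tol=0.341, Σhalf²=0.555497
Nominal = -126.050. Worst-case = [-126.050 - 1.871, -126.050 + 1.652] = [-127.921, -124.398]. RSS = √0.555497 = 0.745.

nominal=-126.050 wc=[-127.921,-124.398] rss=0.745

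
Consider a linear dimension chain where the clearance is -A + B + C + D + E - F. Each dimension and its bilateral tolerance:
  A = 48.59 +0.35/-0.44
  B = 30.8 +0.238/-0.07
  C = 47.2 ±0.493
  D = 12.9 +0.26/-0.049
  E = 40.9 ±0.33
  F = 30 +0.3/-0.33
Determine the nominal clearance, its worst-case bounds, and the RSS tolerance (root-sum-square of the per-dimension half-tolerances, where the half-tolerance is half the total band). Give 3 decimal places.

Stack each dimension's contribution:
  -A: nom -48.590 → Σnom=-48.590; wc +0.440/-0.350 → slack +0.440/-0.350; half-tol=0.395, Σhalf²=0.156025
  +B: nom +30.800 → Σnom=-17.790; wc +0.238/-0.070 → slack +0.678/-0.420; half-tol=0.154, Σhalf²=0.179741
  +C: nom +47.200 → Σnom=29.410; wc +0.493/-0.493 → slack +1.171/-0.913; half-tol=0.493, Σhalf²=0.422790
  +D: nom +12.900 → Σnom=42.310; wc +0.260/-0.049 → slack +1.431/-0.962; half-tol=0.154, Σhalf²=0.446660
  +E: nom +40.900 → Σnom=83.210; wc +0.330/-0.330 → slack +1.761/-1.292; half-tol=0.330, Σhalf²=0.555560
  -F: nom -30.000 → Σnom=53.210; wc +0.330/-0.300 → slack +2.091/-1.592; half-tol=0.315, Σhalf²=0.654785
Nominal = 53.210. Worst-case = [53.210 - 1.592, 53.210 + 2.091] = [51.618, 55.301]. RSS = √0.654785 = 0.809.

nominal=53.210 wc=[51.618,55.301] rss=0.809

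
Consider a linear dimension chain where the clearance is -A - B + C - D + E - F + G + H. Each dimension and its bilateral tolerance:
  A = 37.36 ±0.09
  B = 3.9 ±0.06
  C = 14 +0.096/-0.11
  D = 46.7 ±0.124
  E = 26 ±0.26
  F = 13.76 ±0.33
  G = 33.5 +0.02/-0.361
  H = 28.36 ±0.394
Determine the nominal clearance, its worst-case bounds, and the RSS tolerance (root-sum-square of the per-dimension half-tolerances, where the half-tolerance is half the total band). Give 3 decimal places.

nominal=0.140 wc=[-1.589,1.514] rss=0.637

Stack each dimension's contribution:
  -A: nom -37.360 → Σnom=-37.360; wc +0.090/-0.090 → slack +0.090/-0.090; half-tol=0.090, Σhalf²=0.008100
  -B: nom -3.900 → Σnom=-41.260; wc +0.060/-0.060 → slack +0.150/-0.150; half-tol=0.060, Σhalf²=0.011700
  +C: nom +14.000 → Σnom=-27.260; wc +0.096/-0.110 → slack +0.246/-0.260; half-tol=0.103, Σhalf²=0.022309
  -D: nom -46.700 → Σnom=-73.960; wc +0.124/-0.124 → slack +0.370/-0.384; half-tol=0.124, Σhalf²=0.037685
  +E: nom +26.000 → Σnom=-47.960; wc +0.260/-0.260 → slack +0.630/-0.644; half-tol=0.260, Σhalf²=0.105285
  -F: nom -13.760 → Σnom=-61.720; wc +0.330/-0.330 → slack +0.960/-0.974; half-tol=0.330, Σhalf²=0.214185
  +G: nom +33.500 → Σnom=-28.220; wc +0.020/-0.361 → slack +0.980/-1.335; half-tol=0.191, Σhalf²=0.250475
  +H: nom +28.360 → Σnom=0.140; wc +0.394/-0.394 → slack +1.374/-1.729; half-tol=0.394, Σhalf²=0.405711
Nominal = 0.140. Worst-case = [0.140 - 1.729, 0.140 + 1.374] = [-1.589, 1.514]. RSS = √0.405711 = 0.637.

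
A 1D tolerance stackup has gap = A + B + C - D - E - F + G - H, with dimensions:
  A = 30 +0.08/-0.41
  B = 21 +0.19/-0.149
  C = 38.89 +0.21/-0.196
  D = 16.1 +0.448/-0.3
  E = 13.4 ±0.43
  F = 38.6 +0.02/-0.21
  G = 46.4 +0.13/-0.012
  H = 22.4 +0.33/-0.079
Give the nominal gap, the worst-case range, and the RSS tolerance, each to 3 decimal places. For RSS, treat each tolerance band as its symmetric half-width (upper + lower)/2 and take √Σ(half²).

nominal=45.790 wc=[43.795,47.419] rss=0.718

Stack each dimension's contribution:
  +A: nom +30.000 → Σnom=30.000; wc +0.080/-0.410 → slack +0.080/-0.410; half-tol=0.245, Σhalf²=0.060025
  +B: nom +21.000 → Σnom=51.000; wc +0.190/-0.149 → slack +0.270/-0.559; half-tol=0.169, Σhalf²=0.088755
  +C: nom +38.890 → Σnom=89.890; wc +0.210/-0.196 → slack +0.480/-0.755; half-tol=0.203, Σhalf²=0.129964
  -D: nom -16.100 → Σnom=73.790; wc +0.300/-0.448 → slack +0.780/-1.203; half-tol=0.374, Σhalf²=0.269840
  -E: nom -13.400 → Σnom=60.390; wc +0.430/-0.430 → slack +1.210/-1.633; half-tol=0.430, Σhalf²=0.454740
  -F: nom -38.600 → Σnom=21.790; wc +0.210/-0.020 → slack +1.420/-1.653; half-tol=0.115, Σhalf²=0.467965
  +G: nom +46.400 → Σnom=68.190; wc +0.130/-0.012 → slack +1.550/-1.665; half-tol=0.071, Σhalf²=0.473006
  -H: nom -22.400 → Σnom=45.790; wc +0.079/-0.330 → slack +1.629/-1.995; half-tol=0.205, Σhalf²=0.514826
Nominal = 45.790. Worst-case = [45.790 - 1.995, 45.790 + 1.629] = [43.795, 47.419]. RSS = √0.514826 = 0.718.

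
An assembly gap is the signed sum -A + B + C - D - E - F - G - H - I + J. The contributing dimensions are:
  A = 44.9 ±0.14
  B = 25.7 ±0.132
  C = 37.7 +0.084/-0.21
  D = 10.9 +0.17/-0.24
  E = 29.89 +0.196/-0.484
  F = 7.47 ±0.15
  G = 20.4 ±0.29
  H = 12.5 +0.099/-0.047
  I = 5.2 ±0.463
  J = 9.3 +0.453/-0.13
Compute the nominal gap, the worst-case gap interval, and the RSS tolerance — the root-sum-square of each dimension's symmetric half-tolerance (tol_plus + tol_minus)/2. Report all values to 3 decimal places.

Stack each dimension's contribution:
  -A: nom -44.900 → Σnom=-44.900; wc +0.140/-0.140 → slack +0.140/-0.140; half-tol=0.140, Σhalf²=0.019600
  +B: nom +25.700 → Σnom=-19.200; wc +0.132/-0.132 → slack +0.272/-0.272; half-tol=0.132, Σhalf²=0.037024
  +C: nom +37.700 → Σnom=18.500; wc +0.084/-0.210 → slack +0.356/-0.482; half-tol=0.147, Σhalf²=0.058633
  -D: nom -10.900 → Σnom=7.600; wc +0.240/-0.170 → slack +0.596/-0.652; half-tol=0.205, Σhalf²=0.100658
  -E: nom -29.890 → Σnom=-22.290; wc +0.484/-0.196 → slack +1.080/-0.848; half-tol=0.340, Σhalf²=0.216258
  -F: nom -7.470 → Σnom=-29.760; wc +0.150/-0.150 → slack +1.230/-0.998; half-tol=0.150, Σhalf²=0.238758
  -G: nom -20.400 → Σnom=-50.160; wc +0.290/-0.290 → slack +1.520/-1.288; half-tol=0.290, Σhalf²=0.322858
  -H: nom -12.500 → Σnom=-62.660; wc +0.047/-0.099 → slack +1.567/-1.387; half-tol=0.073, Σhalf²=0.328187
  -I: nom -5.200 → Σnom=-67.860; wc +0.463/-0.463 → slack +2.030/-1.850; half-tol=0.463, Σhalf²=0.542556
  +J: nom +9.300 → Σnom=-58.560; wc +0.453/-0.130 → slack +2.483/-1.980; half-tol=0.291, Σhalf²=0.627528
Nominal = -58.560. Worst-case = [-58.560 - 1.980, -58.560 + 2.483] = [-60.540, -56.077]. RSS = √0.627528 = 0.792.

nominal=-58.560 wc=[-60.540,-56.077] rss=0.792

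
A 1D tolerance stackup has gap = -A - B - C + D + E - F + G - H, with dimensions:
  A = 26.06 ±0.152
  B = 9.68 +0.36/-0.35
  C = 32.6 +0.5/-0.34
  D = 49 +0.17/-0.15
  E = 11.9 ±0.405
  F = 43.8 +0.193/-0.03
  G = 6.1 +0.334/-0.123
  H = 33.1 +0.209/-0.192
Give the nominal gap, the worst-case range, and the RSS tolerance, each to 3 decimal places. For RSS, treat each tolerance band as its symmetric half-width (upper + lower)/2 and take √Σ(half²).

nominal=-78.240 wc=[-80.332,-76.267] rss=0.787

Stack each dimension's contribution:
  -A: nom -26.060 → Σnom=-26.060; wc +0.152/-0.152 → slack +0.152/-0.152; half-tol=0.152, Σhalf²=0.023104
  -B: nom -9.680 → Σnom=-35.740; wc +0.350/-0.360 → slack +0.502/-0.512; half-tol=0.355, Σhalf²=0.149129
  -C: nom -32.600 → Σnom=-68.340; wc +0.340/-0.500 → slack +0.842/-1.012; half-tol=0.420, Σhalf²=0.325529
  +D: nom +49.000 → Σnom=-19.340; wc +0.170/-0.150 → slack +1.012/-1.162; half-tol=0.160, Σhalf²=0.351129
  +E: nom +11.900 → Σnom=-7.440; wc +0.405/-0.405 → slack +1.417/-1.567; half-tol=0.405, Σhalf²=0.515154
  -F: nom -43.800 → Σnom=-51.240; wc +0.030/-0.193 → slack +1.447/-1.760; half-tol=0.112, Σhalf²=0.527586
  +G: nom +6.100 → Σnom=-45.140; wc +0.334/-0.123 → slack +1.781/-1.883; half-tol=0.229, Σhalf²=0.579799
  -H: nom -33.100 → Σnom=-78.240; wc +0.192/-0.209 → slack +1.973/-2.092; half-tol=0.201, Σhalf²=0.619999
Nominal = -78.240. Worst-case = [-78.240 - 2.092, -78.240 + 1.973] = [-80.332, -76.267]. RSS = √0.619999 = 0.787.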